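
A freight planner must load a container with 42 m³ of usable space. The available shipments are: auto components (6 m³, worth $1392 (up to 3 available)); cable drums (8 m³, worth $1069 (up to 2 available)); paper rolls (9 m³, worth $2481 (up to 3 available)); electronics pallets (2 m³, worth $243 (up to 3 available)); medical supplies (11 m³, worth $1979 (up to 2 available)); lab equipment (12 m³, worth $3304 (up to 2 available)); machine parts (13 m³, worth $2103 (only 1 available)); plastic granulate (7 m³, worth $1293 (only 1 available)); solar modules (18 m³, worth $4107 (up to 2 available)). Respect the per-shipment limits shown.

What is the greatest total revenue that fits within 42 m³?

Ranking by ratio (revenue/m³): paper rolls 275.67, lab equipment 275.33, auto components 232.00.
Greedy by ratio would take 3×paper rolls + electronics pallets + lab equipment: 41 m³ used, total 10990.
The 11 m³ tied up in paper rolls and electronics pallets is better spent on lab equipment — total rises to 11570 (42 m³).
No other feasible combination exceeds 11570.

11570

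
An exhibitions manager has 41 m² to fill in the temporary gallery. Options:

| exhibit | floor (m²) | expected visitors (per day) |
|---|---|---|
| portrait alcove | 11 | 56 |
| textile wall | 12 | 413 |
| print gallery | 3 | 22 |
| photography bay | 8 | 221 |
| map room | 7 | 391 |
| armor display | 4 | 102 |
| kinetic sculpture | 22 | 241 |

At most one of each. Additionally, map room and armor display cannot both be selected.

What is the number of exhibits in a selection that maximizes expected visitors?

The maximum expected visitors within 41 m² is 1103.
portrait alcove + textile wall + print gallery + photography bay + map room hits 1103 at 41 m².
Every optimal selection uses 5 exhibits.

5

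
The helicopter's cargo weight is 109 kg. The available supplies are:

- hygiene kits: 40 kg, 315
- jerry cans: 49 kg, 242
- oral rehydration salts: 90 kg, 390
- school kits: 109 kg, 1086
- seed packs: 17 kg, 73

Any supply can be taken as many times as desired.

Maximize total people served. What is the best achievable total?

Taking school kits: 109 kg used, 1086 in people served.
Nothing else within 109 kg beats 1086.

1086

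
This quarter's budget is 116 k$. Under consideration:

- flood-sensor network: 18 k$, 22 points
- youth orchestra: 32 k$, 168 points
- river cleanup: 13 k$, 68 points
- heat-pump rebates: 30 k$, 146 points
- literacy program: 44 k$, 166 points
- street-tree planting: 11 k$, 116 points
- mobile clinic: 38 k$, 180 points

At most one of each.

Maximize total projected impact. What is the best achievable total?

610

Greedy by ratio would take flood-sensor network + youth orchestra + river cleanup + heat-pump rebates + street-tree planting: 104 k$ used, total 520.
The 31 k$ tied up in flood-sensor network and river cleanup is better spent on mobile clinic — total rises to 610 (111 k$).
Next best is youth orchestra + river cleanup + heat-pump rebates + mobile clinic at 562 (113 k$) — short by 48.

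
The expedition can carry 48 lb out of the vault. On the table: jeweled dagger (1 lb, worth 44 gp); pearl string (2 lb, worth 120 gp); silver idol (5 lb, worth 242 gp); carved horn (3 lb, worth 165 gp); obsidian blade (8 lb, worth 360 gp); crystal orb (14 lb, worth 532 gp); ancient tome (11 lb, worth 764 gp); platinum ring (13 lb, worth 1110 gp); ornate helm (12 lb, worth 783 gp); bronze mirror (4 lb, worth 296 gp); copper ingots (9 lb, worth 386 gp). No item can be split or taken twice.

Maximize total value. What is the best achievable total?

By value per lb: platinum ring 85.38, bronze mirror 74.00, ancient tome 69.45 lead.
Filling by ratio: jeweled dagger + pearl string + carved horn + ancient tome + platinum ring + ornate helm + bronze mirror for 3282, with 2 lb left unused.
Dropping jeweled dagger and pearl string frees 3 lb; slotting in silver idol (5 lb) lifts the total to 3360 at 48 lb.
Runner-up jeweled dagger + pearl string + silver idol + ancient tome + platinum ring + ornate helm + bronze mirror tops out at 3359.

3360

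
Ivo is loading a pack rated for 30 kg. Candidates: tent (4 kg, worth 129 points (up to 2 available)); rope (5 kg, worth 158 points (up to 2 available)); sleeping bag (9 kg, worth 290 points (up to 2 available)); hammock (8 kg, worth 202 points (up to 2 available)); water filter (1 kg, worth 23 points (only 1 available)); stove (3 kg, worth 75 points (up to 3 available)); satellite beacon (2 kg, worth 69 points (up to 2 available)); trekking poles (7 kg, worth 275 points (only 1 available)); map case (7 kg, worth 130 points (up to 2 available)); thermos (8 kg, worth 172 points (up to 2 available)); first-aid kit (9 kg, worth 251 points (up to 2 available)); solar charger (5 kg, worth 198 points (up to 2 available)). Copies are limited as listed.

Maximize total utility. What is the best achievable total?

1099

Density check — solar charger 39.60, trekking poles 39.29, satellite beacon 34.50, tent 32.25 are the best per kg.
A density-first pass picks 2×tent + water filter + 2×satellite beacon + trekking poles + 2×solar charger — 1090 at 30 kg.
The 9 kg tied up in 2×tent and water filter is better spent on sleeping bag — total rises to 1099 (30 kg).
That's the maximum — no swap from here does better than 1099.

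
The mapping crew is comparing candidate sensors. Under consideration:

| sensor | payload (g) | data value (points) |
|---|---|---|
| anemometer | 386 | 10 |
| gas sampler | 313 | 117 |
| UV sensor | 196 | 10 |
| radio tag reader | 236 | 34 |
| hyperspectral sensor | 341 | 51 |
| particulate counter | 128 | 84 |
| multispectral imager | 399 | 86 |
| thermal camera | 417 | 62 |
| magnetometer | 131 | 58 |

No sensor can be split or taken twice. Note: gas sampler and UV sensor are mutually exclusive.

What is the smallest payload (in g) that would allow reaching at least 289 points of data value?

808

Need the lightest bundle worth ≥ 289.
gas sampler + radio tag reader + particulate counter + magnetometer reaches 293 using 808 g.
No combination under 808 g hits 289.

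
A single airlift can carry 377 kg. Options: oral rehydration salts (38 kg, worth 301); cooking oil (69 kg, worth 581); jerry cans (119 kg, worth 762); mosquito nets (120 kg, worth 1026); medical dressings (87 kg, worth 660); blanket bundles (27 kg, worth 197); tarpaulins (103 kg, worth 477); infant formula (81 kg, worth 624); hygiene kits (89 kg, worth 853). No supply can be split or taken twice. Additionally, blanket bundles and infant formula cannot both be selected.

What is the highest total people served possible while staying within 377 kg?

3163

Ranking by ratio (people served/kg): hygiene kits 9.58, mosquito nets 8.55, cooking oil 8.42, oral rehydration salts 7.92.
Greedy by ratio would take oral rehydration salts + cooking oil + mosquito nets + blanket bundles + hygiene kits: 343 kg used, total 2958.
A better packing is mosquito nets + medical dressings + infant formula + hygiene kits: 377 kg, total 3163.
Every other selection either busts 377 kg or breaks a pairing rule or fails to beat 3163.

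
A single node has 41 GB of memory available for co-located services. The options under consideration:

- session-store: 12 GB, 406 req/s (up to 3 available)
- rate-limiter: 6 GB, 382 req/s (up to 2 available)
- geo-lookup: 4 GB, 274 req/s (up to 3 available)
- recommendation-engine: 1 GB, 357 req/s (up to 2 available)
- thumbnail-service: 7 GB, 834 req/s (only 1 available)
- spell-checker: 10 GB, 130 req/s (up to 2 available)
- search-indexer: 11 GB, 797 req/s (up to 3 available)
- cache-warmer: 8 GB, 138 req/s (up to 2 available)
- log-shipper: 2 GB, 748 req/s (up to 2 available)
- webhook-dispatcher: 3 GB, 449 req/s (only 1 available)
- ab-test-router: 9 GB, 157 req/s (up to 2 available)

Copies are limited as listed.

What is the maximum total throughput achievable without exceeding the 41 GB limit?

Taking the top-ratio services first gives 2×recommendation-engine + thumbnail-service + 2×search-indexer + 2×log-shipper + webhook-dispatcher for 5087 (38 GB).
Replace search-indexer with rate-limiter + 2×geo-lookup: the trade gains 133 net, giving 5220 at 41 GB.
Nothing else within 41 GB beats 5220.

5220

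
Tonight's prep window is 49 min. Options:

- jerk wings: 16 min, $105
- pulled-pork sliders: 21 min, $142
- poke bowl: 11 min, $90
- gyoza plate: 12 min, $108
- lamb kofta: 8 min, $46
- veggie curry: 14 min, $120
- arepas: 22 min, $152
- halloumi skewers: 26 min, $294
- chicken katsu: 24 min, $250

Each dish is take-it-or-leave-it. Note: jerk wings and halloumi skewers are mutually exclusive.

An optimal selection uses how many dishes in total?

Best achievable profit is 492.
poke bowl + gyoza plate + halloumi skewers hits 492 at 49 min.
All optima have 3 dishes.

3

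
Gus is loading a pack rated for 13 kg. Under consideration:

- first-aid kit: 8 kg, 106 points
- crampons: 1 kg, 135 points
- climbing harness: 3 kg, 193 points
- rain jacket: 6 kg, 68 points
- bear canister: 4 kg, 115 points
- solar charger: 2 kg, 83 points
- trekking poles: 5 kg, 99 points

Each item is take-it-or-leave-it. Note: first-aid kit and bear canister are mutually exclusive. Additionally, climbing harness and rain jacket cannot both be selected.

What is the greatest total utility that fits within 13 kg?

542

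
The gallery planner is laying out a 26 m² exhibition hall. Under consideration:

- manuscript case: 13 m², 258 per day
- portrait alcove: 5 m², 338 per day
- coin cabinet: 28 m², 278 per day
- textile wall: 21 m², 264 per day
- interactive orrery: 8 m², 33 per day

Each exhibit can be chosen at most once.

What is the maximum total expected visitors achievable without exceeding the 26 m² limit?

629

Manuscript case + portrait alcove + interactive orrery uses 26 of the 26 m² and totals 629.
Every other selection either busts 26 m² or fails to beat 629.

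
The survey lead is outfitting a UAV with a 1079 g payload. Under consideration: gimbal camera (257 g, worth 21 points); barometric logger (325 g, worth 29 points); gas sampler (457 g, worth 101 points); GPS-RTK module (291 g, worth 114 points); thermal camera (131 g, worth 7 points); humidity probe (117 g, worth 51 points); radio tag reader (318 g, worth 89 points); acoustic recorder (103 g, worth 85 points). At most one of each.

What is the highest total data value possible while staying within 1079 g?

By data value per g: acoustic recorder 0.83, humidity probe 0.44, GPS-RTK module 0.39 lead.
A density-first pass picks GPS-RTK module + thermal camera + humidity probe + radio tag reader + acoustic recorder — 346 at 960 g.
Dropping thermal camera and radio tag reader frees 449 g; slotting in gas sampler (457 g) lifts the total to 351 at 968 g.
Every other selection either busts 1079 g or fails to beat 351.

351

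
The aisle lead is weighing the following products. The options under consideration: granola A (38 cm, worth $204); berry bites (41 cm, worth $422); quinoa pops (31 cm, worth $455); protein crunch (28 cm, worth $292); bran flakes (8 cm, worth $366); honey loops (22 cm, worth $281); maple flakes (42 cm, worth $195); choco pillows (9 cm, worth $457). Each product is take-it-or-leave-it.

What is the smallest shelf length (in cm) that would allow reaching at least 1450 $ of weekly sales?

70

Need the lightest bundle worth ≥ 1450.
quinoa pops + bran flakes + honey loops + choco pillows reaches 1559 using 70 cm.
Any bundle with less than 70 cm falls short of 1450.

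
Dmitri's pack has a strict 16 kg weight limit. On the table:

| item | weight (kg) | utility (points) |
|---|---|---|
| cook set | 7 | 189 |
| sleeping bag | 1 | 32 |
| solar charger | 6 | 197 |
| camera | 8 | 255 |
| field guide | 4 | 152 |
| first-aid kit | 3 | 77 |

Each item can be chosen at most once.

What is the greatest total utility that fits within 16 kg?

Greedy by ratio would take sleeping bag + solar charger + field guide + first-aid kit: 14 kg used, total 458.
Dropping solar charger frees 6 kg; slotting in camera (8 kg) lifts the total to 516 at 16 kg.

516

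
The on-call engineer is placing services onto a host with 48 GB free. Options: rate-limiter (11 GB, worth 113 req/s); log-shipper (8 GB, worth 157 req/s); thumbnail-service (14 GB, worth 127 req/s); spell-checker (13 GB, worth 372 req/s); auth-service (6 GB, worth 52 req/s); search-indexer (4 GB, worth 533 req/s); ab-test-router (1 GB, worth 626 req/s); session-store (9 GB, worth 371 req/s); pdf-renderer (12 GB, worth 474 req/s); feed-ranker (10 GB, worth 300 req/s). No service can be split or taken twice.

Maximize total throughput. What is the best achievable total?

Density check — ab-test-router 626.00, search-indexer 133.25, session-store 41.22, pdf-renderer 39.50 are the best per GB.
Filling by ratio: log-shipper + search-indexer + ab-test-router + session-store + pdf-renderer + feed-ranker for 2461, with 4 GB left unused.
The 10 GB tied up in feed-ranker is better spent on spell-checker — total rises to 2533 (47 GB).
Next best is log-shipper + spell-checker + search-indexer + ab-test-router + pdf-renderer + feed-ranker at 2462 (48 GB) — short by 71.

2533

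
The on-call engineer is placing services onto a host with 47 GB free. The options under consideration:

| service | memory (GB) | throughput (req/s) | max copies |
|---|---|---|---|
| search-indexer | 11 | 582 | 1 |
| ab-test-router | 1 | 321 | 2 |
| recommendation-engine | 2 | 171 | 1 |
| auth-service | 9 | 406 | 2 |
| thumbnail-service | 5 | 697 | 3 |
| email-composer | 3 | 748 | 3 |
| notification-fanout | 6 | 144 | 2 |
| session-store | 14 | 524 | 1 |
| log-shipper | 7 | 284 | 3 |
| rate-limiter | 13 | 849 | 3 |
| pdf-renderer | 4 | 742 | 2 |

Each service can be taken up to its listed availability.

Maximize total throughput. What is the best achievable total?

7310

A density-first pass picks search-indexer + 2×ab-test-router + recommendation-engine + 3×thumbnail-service + 3×email-composer + 2×pdf-renderer — 7214 at 47 GB.
The 13 GB tied up in search-indexer and recommendation-engine is better spent on rate-limiter — total rises to 7310 (47 GB).
That's the maximum — no swap from here does better than 7310.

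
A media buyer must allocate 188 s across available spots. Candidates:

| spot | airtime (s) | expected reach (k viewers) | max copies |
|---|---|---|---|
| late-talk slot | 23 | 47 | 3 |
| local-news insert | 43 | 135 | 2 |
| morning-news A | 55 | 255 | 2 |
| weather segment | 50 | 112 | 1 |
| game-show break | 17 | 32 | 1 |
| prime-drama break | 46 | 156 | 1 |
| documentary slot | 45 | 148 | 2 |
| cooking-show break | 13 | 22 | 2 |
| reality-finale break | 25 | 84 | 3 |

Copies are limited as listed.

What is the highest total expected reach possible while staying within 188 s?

Greedy by ratio would take 2×morning-news A + prime-drama break + reality-finale break: 181 s used, total 750.
Replace prime-drama break with 2×reality-finale break: the trade gains 12 net, giving 762 at 185 s.

762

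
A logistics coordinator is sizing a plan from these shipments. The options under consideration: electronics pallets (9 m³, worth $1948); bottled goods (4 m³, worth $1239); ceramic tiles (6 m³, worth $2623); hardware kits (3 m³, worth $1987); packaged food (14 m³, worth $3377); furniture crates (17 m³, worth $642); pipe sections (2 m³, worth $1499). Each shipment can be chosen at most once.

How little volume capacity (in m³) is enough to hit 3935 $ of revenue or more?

8

Minimise m³ subject to total revenue ≥ 3935.
ceramic tiles + pipe sections reaches 4122 using 8 m³.
Any bundle with less than 8 m³ falls short of 3935.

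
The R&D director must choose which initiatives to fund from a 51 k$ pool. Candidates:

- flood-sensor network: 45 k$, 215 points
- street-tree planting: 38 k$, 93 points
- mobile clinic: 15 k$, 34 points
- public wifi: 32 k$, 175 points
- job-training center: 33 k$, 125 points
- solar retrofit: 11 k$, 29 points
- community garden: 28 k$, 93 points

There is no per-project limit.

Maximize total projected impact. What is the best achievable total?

The ratio heuristic lands on public wifi + solar retrofit (204) but leaves 8 k$ idle.
The 43 k$ tied up in public wifi and solar retrofit is better spent on flood-sensor network — total rises to 215 (45 k$).

215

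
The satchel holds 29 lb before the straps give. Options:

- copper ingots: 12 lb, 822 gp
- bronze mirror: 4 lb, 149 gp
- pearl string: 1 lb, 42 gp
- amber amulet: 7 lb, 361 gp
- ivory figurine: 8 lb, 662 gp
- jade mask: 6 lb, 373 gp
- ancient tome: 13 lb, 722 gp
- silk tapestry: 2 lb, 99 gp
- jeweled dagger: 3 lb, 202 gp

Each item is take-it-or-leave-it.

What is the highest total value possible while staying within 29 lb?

Best packing: copper ingots + ivory figurine + jade mask + jeweled dagger — 29 lb, 2059 total.
Nothing else within 29 lb beats 2059.

2059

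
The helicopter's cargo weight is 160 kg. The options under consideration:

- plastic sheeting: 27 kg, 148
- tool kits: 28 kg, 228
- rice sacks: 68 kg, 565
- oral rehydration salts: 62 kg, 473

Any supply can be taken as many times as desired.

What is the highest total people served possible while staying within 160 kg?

The ratio heuristic lands on 2×rice sacks (1130) but leaves 24 kg idle.
The 68 kg tied up in rice sacks is better spent on tool kits + oral rehydration salts — total rises to 1266 (158 kg).
The spare 2 kg is too small for any remaining supply, and no exchange beats 1266.

1266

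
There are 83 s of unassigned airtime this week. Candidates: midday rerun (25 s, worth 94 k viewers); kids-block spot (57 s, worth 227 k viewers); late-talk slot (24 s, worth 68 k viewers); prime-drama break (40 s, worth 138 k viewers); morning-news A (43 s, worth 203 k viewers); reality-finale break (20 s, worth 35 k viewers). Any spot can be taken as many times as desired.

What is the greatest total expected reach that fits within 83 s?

341

The ratio heuristic lands on midday rerun + morning-news A (297) but leaves 15 s idle.
Replace midday rerun with prime-drama break: the trade gains 44 net, giving 341 at 83 s.
That's the maximum — no swap from here does better than 341.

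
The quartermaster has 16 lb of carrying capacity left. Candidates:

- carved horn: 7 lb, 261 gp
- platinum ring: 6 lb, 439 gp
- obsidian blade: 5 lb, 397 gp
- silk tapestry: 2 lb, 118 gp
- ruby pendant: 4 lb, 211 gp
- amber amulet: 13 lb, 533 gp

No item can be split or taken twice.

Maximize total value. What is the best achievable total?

Ranking by ratio (value/lb): obsidian blade 79.40, platinum ring 73.17, silk tapestry 59.00, ruby pendant 52.75.
A density-first pass picks platinum ring + obsidian blade + silk tapestry — 954 at 13 lb.
The 2 lb tied up in silk tapestry is better spent on ruby pendant — total rises to 1047 (15 lb).
Next best is platinum ring + obsidian blade + silk tapestry at 954 (13 lb) — short by 93.

1047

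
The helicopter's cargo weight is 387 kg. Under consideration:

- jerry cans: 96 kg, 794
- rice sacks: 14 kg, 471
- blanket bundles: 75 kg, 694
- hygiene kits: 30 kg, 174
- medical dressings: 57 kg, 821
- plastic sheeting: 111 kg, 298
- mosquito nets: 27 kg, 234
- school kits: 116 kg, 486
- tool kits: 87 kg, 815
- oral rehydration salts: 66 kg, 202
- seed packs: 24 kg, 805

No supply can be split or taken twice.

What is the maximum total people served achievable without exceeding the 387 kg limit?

4634

Jerry cans + rice sacks + blanket bundles + medical dressings + mosquito nets + tool kits + seed packs uses 380 of the 387 kg and totals 4634.
Next best is jerry cans + rice sacks + blanket bundles + hygiene kits + medical dressings + tool kits + seed packs at 4574 (383 kg) — short by 60.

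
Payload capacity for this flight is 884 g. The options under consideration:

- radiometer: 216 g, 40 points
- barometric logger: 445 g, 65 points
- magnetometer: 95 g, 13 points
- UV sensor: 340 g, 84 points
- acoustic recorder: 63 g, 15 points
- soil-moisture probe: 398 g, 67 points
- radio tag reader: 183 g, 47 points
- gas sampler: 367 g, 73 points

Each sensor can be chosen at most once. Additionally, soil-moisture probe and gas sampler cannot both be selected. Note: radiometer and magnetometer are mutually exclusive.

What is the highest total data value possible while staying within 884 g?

186

Best packing: radiometer + UV sensor + acoustic recorder + radio tag reader — 802 g, 186 total.
Runner-up magnetometer + UV sensor + acoustic recorder + gas sampler tops out at 185.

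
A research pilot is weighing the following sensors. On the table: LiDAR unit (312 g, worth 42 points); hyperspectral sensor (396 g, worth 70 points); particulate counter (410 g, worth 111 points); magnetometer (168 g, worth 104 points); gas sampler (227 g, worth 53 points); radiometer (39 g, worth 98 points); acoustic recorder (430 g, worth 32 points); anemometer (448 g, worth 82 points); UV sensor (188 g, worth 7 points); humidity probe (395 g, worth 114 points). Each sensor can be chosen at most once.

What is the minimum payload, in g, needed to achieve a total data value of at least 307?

602

Need the lightest bundle worth ≥ 307.
Taking magnetometer + radiometer + humidity probe gives 316 (≥ 307) for 602 g.
Any bundle with less than 602 g falls short of 307.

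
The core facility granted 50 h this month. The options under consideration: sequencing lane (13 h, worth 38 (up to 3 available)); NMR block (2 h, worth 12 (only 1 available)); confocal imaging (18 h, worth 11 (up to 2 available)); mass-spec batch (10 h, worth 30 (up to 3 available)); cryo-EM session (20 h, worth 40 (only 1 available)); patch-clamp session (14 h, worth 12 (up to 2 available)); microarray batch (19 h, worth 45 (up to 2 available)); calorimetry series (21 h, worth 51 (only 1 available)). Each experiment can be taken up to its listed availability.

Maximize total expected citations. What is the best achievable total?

A density-first pass picks sequencing lane + NMR block + 3×mass-spec batch — 140 at 45 h.
The 10 h tied up in mass-spec batch is better spent on sequencing lane — total rises to 148 (48 h).
That's the maximum — no swap from here does better than 148.

148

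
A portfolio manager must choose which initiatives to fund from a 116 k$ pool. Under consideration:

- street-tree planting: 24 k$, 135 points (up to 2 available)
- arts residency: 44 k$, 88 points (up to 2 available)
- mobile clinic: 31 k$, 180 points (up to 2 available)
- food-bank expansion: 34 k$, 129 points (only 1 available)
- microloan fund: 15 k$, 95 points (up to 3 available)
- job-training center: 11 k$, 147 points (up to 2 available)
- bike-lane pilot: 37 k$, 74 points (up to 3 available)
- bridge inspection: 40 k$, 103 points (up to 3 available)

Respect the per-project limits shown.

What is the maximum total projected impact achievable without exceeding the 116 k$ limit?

849

Ranking by ratio (projected impact/k$): job-training center 13.36, microloan fund 6.33, mobile clinic 5.81.
A density-first pass picks mobile clinic + 3×microloan fund + 2×job-training center — 759 at 98 k$.
Dropping mobile clinic frees 31 k$; slotting in 2×street-tree planting (48 k$) lifts the total to 849 at 115 k$.
Nothing else within 116 k$ beats 849.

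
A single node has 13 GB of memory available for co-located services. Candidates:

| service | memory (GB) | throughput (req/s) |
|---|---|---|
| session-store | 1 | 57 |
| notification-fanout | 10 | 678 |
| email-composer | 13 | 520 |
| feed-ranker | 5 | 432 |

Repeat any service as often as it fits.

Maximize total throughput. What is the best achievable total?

The ratio ordering already packs tightly: 3×session-store + 2×feed-ranker, 13 GB, 1035.

1035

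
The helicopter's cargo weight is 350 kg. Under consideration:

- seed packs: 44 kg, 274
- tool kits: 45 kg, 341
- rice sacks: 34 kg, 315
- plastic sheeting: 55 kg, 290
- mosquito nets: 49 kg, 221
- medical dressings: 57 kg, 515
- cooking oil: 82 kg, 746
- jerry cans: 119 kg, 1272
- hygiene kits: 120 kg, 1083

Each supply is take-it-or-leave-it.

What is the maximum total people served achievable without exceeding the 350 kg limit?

3211

Density check — jerry cans 10.69, rice sacks 9.26, cooking oil 9.10, medical dressings 9.04 are the best per kg.
A density-first pass picks tool kits + rice sacks + medical dressings + cooking oil + jerry cans — 3189 at 337 kg.
The 116 kg tied up in rice sacks and cooking oil is better spent on hygiene kits — total rises to 3211 (341 kg).
Nothing else within 350 kg beats 3211.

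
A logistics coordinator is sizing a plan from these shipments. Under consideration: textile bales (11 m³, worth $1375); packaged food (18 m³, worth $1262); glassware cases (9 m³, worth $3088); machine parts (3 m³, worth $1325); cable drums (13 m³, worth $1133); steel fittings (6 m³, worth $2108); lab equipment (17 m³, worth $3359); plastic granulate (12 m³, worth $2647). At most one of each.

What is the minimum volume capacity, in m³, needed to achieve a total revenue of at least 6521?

18

Need the lightest bundle worth ≥ 6521.
Taking glassware cases + machine parts + steel fittings gives 6521 (≥ 6521) for 18 m³.
No combination under 18 m³ hits 6521.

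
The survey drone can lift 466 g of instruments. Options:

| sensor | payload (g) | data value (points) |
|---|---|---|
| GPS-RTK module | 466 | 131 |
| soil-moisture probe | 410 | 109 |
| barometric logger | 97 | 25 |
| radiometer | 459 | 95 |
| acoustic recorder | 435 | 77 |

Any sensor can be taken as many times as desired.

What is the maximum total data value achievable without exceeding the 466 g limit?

GPS-RTK module uses 466 of the 466 g and totals 131.
That's the maximum — no swap from here does better than 131.

131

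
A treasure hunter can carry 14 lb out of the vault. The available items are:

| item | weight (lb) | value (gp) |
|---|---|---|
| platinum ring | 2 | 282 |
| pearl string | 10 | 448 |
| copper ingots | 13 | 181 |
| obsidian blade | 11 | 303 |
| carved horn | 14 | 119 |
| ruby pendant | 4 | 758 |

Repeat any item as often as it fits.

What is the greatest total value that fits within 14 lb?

Density check — ruby pendant 189.50, platinum ring 141.00, pearl string 44.80, obsidian blade 27.55 are the best per lb.
Taking platinum ring + 3×ruby pendant: 14 lb used, 2556 in value.
Nothing else within 14 lb beats 2556.

2556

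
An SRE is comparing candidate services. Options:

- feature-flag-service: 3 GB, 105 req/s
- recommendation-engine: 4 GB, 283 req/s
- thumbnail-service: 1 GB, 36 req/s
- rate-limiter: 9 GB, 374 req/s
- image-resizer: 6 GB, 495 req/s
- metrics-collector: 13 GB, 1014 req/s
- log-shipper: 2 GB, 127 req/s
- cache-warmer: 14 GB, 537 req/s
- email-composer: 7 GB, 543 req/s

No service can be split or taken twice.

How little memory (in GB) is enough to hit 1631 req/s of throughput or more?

21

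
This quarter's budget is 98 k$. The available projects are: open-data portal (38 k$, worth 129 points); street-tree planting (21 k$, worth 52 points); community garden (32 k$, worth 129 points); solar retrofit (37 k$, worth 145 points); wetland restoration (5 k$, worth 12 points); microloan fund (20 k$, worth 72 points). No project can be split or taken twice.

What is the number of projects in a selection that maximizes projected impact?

The maximum projected impact within 98 k$ is 358.
community garden + solar retrofit + wetland restoration + microloan fund hits 358 at 94 k$.
Any selection reaching 358 contains exactly 4 projects.

4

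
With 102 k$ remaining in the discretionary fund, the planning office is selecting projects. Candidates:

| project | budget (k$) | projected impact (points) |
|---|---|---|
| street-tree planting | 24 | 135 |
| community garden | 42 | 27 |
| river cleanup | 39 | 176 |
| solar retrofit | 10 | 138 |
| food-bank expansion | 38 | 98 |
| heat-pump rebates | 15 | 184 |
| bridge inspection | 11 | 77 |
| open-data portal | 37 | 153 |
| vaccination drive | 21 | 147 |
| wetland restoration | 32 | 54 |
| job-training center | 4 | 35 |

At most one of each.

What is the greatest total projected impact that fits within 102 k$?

757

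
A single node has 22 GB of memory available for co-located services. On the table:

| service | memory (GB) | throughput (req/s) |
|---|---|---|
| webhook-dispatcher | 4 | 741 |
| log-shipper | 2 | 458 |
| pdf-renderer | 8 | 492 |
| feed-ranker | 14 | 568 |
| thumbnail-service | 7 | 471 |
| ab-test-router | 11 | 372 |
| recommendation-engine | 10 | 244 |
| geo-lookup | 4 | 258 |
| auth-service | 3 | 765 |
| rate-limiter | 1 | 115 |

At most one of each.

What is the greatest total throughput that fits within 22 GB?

2829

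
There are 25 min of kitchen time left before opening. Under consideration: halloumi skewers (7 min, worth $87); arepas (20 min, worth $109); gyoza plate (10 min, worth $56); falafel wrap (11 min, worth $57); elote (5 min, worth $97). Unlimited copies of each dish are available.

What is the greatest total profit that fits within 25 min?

485

By profit per min: elote 19.40, halloumi skewers 12.43, gyoza plate 5.60, arepas 5.45 lead.
5×elote uses 25 of the 25 min and totals 485.
Every other selection either busts 25 min or fails to beat 485.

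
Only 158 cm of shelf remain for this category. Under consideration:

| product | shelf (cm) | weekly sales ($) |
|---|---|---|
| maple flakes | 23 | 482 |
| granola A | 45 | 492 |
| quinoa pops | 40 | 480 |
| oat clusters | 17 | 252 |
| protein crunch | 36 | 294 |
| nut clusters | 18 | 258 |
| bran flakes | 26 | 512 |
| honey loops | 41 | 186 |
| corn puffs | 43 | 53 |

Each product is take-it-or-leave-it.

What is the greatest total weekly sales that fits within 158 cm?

Filling by ratio: maple flakes + quinoa pops + oat clusters + nut clusters + bran flakes for 1984, with 34 cm left unused.
Dropping oat clusters frees 17 cm; slotting in granola A (45 cm) lifts the total to 2224 at 152 cm.
The spare 6 cm is too small for any remaining product, and no exchange beats 2224.

2224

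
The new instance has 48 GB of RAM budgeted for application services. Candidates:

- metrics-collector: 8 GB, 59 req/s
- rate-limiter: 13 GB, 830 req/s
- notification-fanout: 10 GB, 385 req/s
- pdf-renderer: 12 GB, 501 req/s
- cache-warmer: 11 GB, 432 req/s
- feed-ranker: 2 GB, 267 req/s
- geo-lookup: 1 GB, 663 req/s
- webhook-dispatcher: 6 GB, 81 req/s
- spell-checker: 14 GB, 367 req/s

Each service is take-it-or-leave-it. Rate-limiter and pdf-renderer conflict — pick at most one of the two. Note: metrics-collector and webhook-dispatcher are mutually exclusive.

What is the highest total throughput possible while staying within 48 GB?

2658

By throughput per GB: geo-lookup 663.00, feed-ranker 133.50, rate-limiter 63.85 lead.
Taking rate-limiter + notification-fanout + cache-warmer + feed-ranker + geo-lookup + webhook-dispatcher: 43 GB used, 2658 in throughput.
Every other selection either busts 48 GB or breaks a pairing rule or fails to beat 2658.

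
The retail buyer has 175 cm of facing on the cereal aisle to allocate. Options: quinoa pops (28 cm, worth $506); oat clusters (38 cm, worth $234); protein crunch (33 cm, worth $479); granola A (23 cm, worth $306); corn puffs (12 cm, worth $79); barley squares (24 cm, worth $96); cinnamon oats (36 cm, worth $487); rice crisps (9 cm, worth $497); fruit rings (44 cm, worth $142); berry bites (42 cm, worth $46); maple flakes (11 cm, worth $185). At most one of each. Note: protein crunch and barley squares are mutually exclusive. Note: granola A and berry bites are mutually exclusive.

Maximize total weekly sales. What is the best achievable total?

Ranking by ratio (weekly sales/cm): rice crisps 55.22, quinoa pops 18.07, maple flakes 16.82, protein crunch 14.52.
Taking quinoa pops + protein crunch + granola A + corn puffs + cinnamon oats + rice crisps + maple flakes: 152 cm used, 2539 in weekly sales.
Every other selection either busts 175 cm or breaks a pairing rule or fails to beat 2539.

2539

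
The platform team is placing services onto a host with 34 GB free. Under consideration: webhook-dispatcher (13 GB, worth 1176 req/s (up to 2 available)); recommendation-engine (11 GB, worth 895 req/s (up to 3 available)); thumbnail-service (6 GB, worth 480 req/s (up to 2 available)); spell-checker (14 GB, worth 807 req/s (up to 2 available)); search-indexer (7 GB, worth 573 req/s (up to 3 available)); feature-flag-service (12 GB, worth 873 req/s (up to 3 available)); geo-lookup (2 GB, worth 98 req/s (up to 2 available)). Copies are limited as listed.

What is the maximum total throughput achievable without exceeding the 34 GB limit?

2930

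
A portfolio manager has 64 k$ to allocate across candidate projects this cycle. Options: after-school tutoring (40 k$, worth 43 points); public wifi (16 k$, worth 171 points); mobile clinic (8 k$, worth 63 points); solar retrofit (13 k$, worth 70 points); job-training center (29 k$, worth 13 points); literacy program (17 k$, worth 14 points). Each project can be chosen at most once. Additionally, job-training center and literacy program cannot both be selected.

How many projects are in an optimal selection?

4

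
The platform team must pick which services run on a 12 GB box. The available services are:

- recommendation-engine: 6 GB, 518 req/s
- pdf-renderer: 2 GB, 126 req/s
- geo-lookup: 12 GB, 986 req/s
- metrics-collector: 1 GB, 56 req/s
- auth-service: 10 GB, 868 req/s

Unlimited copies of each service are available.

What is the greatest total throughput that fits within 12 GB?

1036

Taking the top-ratio services first gives pdf-renderer + auth-service for 994 (12 GB).
The 12 GB tied up in pdf-renderer and auth-service is better spent on 2×recommendation-engine — total rises to 1036 (12 GB).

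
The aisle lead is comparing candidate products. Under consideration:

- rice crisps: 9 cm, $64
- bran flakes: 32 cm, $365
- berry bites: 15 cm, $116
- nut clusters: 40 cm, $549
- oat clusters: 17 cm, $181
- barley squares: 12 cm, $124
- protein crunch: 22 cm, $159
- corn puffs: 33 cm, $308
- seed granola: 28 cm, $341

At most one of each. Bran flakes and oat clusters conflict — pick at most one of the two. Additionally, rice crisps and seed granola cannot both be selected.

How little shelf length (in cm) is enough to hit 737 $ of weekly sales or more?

61

Look for the lowest-shelf combination reaching 737.
Taking rice crisps + nut clusters + barley squares gives 737 (≥ 737) for 61 cm.
No combination under 61 cm hits 737.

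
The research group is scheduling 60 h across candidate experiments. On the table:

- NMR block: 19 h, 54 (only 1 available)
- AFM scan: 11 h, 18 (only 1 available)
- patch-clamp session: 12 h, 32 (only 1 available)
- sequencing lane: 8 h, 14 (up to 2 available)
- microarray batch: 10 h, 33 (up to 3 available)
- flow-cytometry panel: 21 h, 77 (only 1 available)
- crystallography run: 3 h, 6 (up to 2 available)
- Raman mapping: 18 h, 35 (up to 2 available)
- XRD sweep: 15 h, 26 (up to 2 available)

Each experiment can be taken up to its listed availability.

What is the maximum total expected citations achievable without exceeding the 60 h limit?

197

Ranking by ratio (expected citations/h): flow-cytometry panel 3.67, microarray batch 3.30, NMR block 2.84, patch-clamp session 2.67.
The ratio heuristic lands on 3×microarray batch + flow-cytometry panel + 2×crystallography run (188) but leaves 3 h idle.
Replace microarray batch and 2×crystallography run with NMR block: the trade gains 9 net, giving 197 at 60 h.
That's the maximum — no swap from here does better than 197.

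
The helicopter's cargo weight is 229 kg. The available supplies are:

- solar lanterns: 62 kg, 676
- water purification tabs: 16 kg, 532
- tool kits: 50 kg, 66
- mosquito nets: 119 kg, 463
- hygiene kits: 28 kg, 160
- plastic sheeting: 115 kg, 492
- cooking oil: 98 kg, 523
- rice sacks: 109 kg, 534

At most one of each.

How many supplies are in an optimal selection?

4

Best achievable people served is 1902.
solar lanterns + water purification tabs + hygiene kits + rice sacks hits 1902 at 215 kg.
Every optimal selection uses 4 supplies.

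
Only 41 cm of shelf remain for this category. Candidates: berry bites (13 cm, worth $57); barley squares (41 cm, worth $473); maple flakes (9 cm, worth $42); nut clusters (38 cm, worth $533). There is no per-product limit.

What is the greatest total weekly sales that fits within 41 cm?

533

The ratio ordering already packs tightly: nut clusters, 38 cm, 533.
That's the maximum — no swap from here does better than 533.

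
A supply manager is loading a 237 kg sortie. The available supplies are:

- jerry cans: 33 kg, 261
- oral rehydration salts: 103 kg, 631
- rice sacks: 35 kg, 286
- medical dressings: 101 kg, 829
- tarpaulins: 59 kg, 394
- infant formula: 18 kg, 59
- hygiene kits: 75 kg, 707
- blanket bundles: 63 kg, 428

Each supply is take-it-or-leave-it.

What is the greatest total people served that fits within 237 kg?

1930

Density check — hygiene kits 9.43, medical dressings 8.21, rice sacks 8.17 are the best per kg.
Greedy by ratio would take rice sacks + medical dressings + infant formula + hygiene kits: 229 kg used, total 1881.
Replace rice sacks and infant formula with tarpaulins: the trade gains 49 net, giving 1930 at 235 kg.
Nothing else within 237 kg beats 1930.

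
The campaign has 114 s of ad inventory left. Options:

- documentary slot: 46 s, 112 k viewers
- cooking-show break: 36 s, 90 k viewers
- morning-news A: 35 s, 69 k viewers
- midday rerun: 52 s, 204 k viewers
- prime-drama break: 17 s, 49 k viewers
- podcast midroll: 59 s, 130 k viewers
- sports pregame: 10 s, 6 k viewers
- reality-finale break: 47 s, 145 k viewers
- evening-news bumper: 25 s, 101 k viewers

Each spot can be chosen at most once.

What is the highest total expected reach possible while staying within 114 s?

Taking the top-ratio spots first gives midday rerun + prime-drama break + sports pregame + evening-news bumper for 360 (104 s).
Dropping prime-drama break and sports pregame frees 27 s; slotting in cooking-show break (36 s) lifts the total to 395 at 113 s.

395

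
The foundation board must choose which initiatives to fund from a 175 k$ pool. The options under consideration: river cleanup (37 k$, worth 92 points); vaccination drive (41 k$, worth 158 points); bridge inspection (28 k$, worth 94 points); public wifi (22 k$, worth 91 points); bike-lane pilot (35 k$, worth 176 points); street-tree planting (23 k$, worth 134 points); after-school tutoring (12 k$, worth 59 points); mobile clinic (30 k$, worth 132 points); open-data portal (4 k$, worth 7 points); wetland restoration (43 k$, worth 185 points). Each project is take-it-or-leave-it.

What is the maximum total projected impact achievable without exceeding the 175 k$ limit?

787

Taking the top-ratio projects first gives public wifi + bike-lane pilot + street-tree planting + after-school tutoring + mobile clinic + open-data portal + wetland restoration for 784 (169 k$).
Replace public wifi with bridge inspection: the trade gains 3 net, giving 787 at 175 k$.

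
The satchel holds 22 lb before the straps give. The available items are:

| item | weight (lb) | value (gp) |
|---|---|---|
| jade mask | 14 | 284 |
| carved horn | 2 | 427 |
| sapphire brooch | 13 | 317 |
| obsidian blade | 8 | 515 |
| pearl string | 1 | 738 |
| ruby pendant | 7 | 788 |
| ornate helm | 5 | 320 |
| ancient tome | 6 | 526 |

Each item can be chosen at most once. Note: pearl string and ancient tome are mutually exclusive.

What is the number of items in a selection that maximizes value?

Best achievable value is 2468.
carved horn + obsidian blade + pearl string + ruby pendant hits 2468 at 18 lb.
Any selection reaching 2468 contains exactly 4 items.

4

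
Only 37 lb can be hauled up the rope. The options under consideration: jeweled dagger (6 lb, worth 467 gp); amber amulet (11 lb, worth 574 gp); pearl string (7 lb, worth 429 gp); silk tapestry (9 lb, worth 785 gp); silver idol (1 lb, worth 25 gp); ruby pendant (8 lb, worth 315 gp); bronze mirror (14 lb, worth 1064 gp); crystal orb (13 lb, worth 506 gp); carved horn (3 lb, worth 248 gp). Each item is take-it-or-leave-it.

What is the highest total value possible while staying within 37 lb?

A density-first pass picks jeweled dagger + silk tapestry + silver idol + bronze mirror + carved horn — 2589 at 33 lb.
Replace carved horn with pearl string: the trade gains 181 net, giving 2770 at 37 lb.

2770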